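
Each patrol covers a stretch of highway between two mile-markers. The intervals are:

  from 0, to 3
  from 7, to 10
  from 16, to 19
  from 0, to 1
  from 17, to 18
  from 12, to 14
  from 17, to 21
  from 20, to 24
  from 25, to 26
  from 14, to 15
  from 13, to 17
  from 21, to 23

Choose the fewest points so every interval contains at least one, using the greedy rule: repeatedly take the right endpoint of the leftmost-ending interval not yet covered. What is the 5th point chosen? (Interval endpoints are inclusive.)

By right end: [0,1]  [0,3]  [7,10]  [12,14]  [14,15]  [13,17]  [17,18]  [16,19]  [17,21]  [21,23]  [20,24]  [25,26]
[0,1] uncovered → point at 1; [7,10] uncovered → point at 10; [12,14] uncovered → point at 14; [17,18] uncovered → point at 18; [21,23] uncovered → point at 23; [25,26] uncovered → point at 26.
Points: 1, 10, 14, 18, 23, 26 (6 total).

23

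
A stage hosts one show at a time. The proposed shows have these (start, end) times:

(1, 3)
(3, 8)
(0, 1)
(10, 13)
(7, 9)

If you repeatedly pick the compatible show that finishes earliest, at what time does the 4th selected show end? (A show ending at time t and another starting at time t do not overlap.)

13

Order by finish time; keep every interval that doesn't clash with the previous kept one.
Sorted by end: (0,1)  (1,3)  (3,8)  (7,9)  (10,13)
take (0,1); take (1,3); take (3,8); skip (7,9); take (10,13).
Selected: (0,1) (1,3) (3,8) (10,13)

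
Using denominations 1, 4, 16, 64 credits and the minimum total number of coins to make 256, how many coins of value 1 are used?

0

Greedy: take as many of the largest coin as possible, then repeat with the remainder.
256 = 4×64
Count of 1: 0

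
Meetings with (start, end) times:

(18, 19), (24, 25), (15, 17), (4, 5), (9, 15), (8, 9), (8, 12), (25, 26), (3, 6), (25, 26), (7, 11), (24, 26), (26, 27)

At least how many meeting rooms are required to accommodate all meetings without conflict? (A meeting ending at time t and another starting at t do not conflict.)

3

Events (time:±→running): 3:+→1 4:+→2 5:-→1 6:-→0 7:+→1 8:+→2 8:+→3 … peak 3.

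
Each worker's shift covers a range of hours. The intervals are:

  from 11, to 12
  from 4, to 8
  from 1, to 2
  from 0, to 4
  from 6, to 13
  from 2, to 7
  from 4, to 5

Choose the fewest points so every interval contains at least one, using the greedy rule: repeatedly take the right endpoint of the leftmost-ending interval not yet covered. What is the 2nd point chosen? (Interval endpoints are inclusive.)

By right end: [1,2]  [0,4]  [4,5]  [2,7]  [4,8]  [11,12]  [6,13]
[1,2] uncovered → point at 2; [4,5] uncovered → point at 5; [11,12] uncovered → point at 12.
Points: 2, 5, 12 (3 total).

5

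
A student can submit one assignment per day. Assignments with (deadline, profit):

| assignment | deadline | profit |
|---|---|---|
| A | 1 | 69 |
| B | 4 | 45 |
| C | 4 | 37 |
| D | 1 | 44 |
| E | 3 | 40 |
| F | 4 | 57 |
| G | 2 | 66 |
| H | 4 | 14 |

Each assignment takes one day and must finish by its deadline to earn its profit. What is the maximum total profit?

Sort by profit descending; place each in the latest free slot ≤ its deadline.
Profit order: A=69 G=66 F=57 B=45 D=44 E=40 C=37 H=14
Assign: A→slot 1, G→slot 2, F→slot 4, B→slot 3, D skipped, E skipped, C skipped, H skipped.
Slots: [1:A] [2:G] [3:B] [4:F]
Profit = 69 + 66 + 45 + 57 = 237

237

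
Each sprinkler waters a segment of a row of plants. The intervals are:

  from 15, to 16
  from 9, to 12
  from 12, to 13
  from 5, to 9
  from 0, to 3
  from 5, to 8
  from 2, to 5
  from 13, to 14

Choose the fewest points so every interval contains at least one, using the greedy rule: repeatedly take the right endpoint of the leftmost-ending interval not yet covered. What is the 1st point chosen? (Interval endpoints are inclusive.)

Process intervals by earliest right end; each time one isn't hit yet, stab at its right endpoint.
By right end: [0,3]  [2,5]  [5,8]  [5,9]  [9,12]  [12,13]  [13,14]  [15,16]
[0,3] uncovered → point at 3; [5,8] uncovered → point at 8; [9,12] uncovered → point at 12; [13,14] uncovered → point at 14; [15,16] uncovered → point at 16.
Points: 3, 8, 12, 14, 16 (5 total).

3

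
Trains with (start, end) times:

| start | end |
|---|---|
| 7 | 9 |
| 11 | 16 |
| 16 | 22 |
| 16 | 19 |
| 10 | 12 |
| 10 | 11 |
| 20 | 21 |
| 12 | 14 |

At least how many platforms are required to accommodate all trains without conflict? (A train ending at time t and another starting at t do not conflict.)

2

Events (time:±→running): 7:+→1 9:-→0 10:+→1 10:+→2 … peak 2.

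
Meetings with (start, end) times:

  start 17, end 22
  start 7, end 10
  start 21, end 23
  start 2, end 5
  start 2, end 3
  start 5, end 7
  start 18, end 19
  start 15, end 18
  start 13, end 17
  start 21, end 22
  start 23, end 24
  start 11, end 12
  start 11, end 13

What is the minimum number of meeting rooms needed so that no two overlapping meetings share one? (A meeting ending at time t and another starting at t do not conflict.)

The answer is the maximum number of intervals overlapping at any instant.
Events (time:±→running): 2:+→1 2:+→2 3:-→1 5:-→0 5:+→1 7:-→0 7:+→1 10:-→0 11:+→1 11:+→2 12:-→1 13:-→0 13:+→1 15:+→2 17:-→1 17:+→2 18:-→1 18:+→2 19:-→1 21:+→2 21:+→3 … peak 3.

3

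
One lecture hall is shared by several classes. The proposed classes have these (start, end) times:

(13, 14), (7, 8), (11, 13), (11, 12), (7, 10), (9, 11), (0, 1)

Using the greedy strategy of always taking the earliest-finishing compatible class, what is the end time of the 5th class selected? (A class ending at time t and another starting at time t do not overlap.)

14

Sort by end time and greedily take each interval whose start is ≥ the last chosen end.
Sorted by end: (0,1)  (7,8)  (7,10)  (9,11)  (11,12)  (11,13)  (13,14)
take (0,1); take (7,8); take (9,11); take (11,12); skip (11,13); take (13,14).
Selected: (0,1) (7,8) (9,11) (11,12) (13,14)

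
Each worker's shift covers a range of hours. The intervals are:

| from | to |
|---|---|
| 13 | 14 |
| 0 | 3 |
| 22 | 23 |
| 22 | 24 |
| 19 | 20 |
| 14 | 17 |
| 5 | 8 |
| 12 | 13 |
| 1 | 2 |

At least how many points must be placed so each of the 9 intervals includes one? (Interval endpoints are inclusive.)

6

Sorted: [1,2] [0,3] [5,8] [12,13] [13,14] [14,17] [19,20] [22,23] [22,24]
{[1,2],[0,3]} hit by 2; {[5,8]} hit by 8; {[12,13],[13,14]} hit by 13; {[14,17]} hit by 17; {[19,20]} hit by 20; {[22,23],[22,24]} hit by 23.
Points: 2, 8, 13, 17, 20, 23 (6 total).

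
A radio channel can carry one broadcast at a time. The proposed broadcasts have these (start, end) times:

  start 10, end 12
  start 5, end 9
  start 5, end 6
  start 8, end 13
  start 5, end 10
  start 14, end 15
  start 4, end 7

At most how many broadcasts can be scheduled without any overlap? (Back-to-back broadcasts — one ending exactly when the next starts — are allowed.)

3

Greedy by earliest finish: after sorting by end time, pick each interval compatible with the last pick.
Sorted by end: (5,6)  (4,7)  (5,9)  (5,10)  (10,12)  (8,13)  (14,15)
take (5,6); skip (4,7); skip (5,10); take (10,12); skip (8,13); take (14,15).
Selected 3 broadcasts.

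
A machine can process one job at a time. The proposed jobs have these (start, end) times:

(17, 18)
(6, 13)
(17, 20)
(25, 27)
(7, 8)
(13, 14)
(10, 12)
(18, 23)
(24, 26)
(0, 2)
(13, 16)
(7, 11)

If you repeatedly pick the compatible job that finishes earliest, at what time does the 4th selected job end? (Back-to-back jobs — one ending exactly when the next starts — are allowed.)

Sort by end time and greedily take each interval whose start is ≥ the last chosen end.
Sorted by end: (0,2)  (7,8)  (7,11)  (10,12)  (6,13)  (13,14)  (13,16)  (17,18)  (17,20)  (18,23)  (24,26)  (25,27)
take (0,2); take (7,8); take (10,12); take (13,14); skip (13,16); take (17,18); skip (17,20); take (18,23); take (24,26); skip (25,27).
Selected: (0,2) (7,8) (10,12) (13,14) (17,18) (18,23) (24,26)

14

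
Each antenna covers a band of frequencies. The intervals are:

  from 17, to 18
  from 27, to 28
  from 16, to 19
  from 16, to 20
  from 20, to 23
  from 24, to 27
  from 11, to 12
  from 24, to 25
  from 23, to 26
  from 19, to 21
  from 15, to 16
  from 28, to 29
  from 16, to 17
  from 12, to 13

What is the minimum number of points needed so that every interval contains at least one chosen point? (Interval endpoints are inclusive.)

6

Sort by right endpoint; whenever an interval is uncovered, place a point at its right end.
By right end: [11,12]  [12,13]  [15,16]  [16,17]  [17,18]  [16,19]  [16,20]  [19,21]  [20,23]  [24,25]  [23,26]  [24,27]  [27,28]  [28,29]
[11,12] uncovered → point at 12; [15,16] uncovered → point at 16; [17,18] uncovered → point at 18; [19,21] uncovered → point at 21; [24,25] uncovered → point at 25; [27,28] uncovered → point at 28.
Points: 12, 16, 18, 21, 25, 28 (6 total).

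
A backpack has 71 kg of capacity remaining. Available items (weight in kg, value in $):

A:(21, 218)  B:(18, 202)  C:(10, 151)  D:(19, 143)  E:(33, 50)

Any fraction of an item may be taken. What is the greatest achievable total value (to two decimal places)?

Order: C (151/10=15.10) > B (202/18=11.22) > A (218/21=10.38) > D (143/19=7.53) > E (50/33=1.52)
Fill: take C (10 @ 151) → take B (18 @ 202) → take A (21 @ 218) → take D (19 @ 143) → take 3/33 of E → 4.55; 71/71 used.
Total value = 718.55

718.55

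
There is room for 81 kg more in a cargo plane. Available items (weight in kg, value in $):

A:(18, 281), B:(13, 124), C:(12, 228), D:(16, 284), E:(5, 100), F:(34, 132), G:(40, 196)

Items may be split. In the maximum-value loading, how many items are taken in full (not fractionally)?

Greedy by value/weight ratio, highest first.
Ratios (sorted): E 20.00, C 19.00, D 17.75, A 15.61, B 9.54, G 4.90, F 3.88
take E (5 @ 100); take C (12 @ 228); take D (16 @ 284); take A (18 @ 281); take B (13 @ 124); take 17/40 of G → 83.30. Capacity used 81/81.
5 item(s) taken whole; one partial (take 17/40 of G).

5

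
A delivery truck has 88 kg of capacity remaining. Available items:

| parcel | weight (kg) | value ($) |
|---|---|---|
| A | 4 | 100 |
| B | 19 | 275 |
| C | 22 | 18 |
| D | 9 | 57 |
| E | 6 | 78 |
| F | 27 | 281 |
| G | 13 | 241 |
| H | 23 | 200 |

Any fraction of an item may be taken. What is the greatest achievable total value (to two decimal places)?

Sort by value per unit weight and fill in that order.
Ratios (sorted): A 25.00, G 18.54, B 14.47, E 13.00, F 10.41, H 8.70, D 6.33, C 0.82
take A (4 @ 100); take G (13 @ 241); take B (19 @ 275); take E (6 @ 78); take F (27 @ 281); take 19/23 of H → 165.22. Capacity used 88/88.
Total value = 1140.22

1140.22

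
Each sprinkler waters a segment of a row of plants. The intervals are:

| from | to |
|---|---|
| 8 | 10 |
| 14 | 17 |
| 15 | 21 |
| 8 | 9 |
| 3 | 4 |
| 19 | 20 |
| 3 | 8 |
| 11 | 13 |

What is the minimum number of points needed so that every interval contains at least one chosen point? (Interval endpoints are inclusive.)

5

Sort by right endpoint; whenever an interval is uncovered, place a point at its right end.
By right end: [3,4]  [3,8]  [8,9]  [8,10]  [11,13]  [14,17]  [19,20]  [15,21]
[3,4] uncovered → point at 4; [8,9] uncovered → point at 9; [11,13] uncovered → point at 13; [14,17] uncovered → point at 17; [19,20] uncovered → point at 20.
Points: 4, 9, 13, 17, 20 (5 total).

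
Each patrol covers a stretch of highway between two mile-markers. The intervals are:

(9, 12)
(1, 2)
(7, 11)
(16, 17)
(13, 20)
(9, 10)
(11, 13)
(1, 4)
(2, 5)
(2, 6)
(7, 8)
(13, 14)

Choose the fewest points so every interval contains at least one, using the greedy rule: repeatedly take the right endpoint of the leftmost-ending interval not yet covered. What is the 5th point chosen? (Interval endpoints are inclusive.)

17

Process intervals by earliest right end; each time one isn't hit yet, stab at its right endpoint.
Sorted: [1,2] [1,4] [2,5] [2,6] [7,8] [9,10] [7,11] [9,12] [11,13] [13,14] [16,17] [13,20]
{[1,2],[1,4],[2,5],[2,6]} hit by 2; {[7,8]} hit by 8; {[9,10],[7,11],[9,12]} hit by 10; {[11,13],[13,14]} hit by 13; {[16,17],[13,20]} hit by 17.
Points: 2, 8, 10, 13, 17 (5 total).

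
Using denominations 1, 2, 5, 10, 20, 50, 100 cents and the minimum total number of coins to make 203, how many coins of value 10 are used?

203 − 2×100→3 − 1×2→1 − 1×1→0
Count of 10: 0

0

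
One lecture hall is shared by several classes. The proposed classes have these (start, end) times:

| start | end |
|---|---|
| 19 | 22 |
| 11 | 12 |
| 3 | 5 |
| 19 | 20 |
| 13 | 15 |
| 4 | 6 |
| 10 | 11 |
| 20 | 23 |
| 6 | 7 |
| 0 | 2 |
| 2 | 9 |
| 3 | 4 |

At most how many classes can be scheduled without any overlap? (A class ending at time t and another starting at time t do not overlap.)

9

Sorted by end: (0,2)  (3,4)  (3,5)  (4,6)  (6,7)  (2,9)  (10,11)  (11,12)  (13,15)  (19,20)  (19,22)  (20,23)
take (0,2); take (3,4); take (4,6); take (6,7); skip (2,9); take (10,11); take (11,12); take (13,15); take (19,20); take (20,23).
Selected 9 classes.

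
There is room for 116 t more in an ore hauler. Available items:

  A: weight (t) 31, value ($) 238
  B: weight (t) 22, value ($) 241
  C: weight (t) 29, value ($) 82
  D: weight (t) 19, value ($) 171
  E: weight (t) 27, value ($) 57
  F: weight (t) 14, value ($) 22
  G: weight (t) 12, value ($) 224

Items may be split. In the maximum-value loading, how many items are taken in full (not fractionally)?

Order: G (224/12=18.67) > B (241/22=10.95) > D (171/19=9.00) > A (238/31=7.68) > C (82/29=2.83) > E (57/27=2.11) > F (22/14=1.57)
Fill: take G (12 @ 224) → take B (22 @ 241) → take D (19 @ 171) → take A (31 @ 238) → take C (29 @ 82) → take 3/27 of E → 6.33; 116/116 used.
5 item(s) taken whole; one partial (take 3/27 of E).

5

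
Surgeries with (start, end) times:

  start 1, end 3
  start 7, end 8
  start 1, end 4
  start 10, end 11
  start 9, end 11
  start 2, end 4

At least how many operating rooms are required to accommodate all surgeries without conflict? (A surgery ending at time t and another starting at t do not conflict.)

Events (time:±→running): 1:+→1 1:+→2 2:+→3 … peak 3.

3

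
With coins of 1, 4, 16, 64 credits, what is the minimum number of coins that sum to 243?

Use the largest denomination that fits, subtract, and repeat.
243 = 3×64 + 3×16 + 3×1
Total coins = 3 + 3 + 3 = 9

9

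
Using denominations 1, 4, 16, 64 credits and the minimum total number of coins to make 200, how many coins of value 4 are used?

2

Use the largest denomination that fits, subtract, and repeat.
200 − 3×64→8 − 2×4→0
Count of 4: 2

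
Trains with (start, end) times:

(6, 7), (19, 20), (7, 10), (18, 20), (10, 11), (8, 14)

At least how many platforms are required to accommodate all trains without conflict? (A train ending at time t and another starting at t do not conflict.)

starts: [6, 7, 8, 10, 18, 19]
ends:   [7, 10, 11, 14, 20, 20]
s6→1 e7→0 s7→1 s8→2  — peak 2.

2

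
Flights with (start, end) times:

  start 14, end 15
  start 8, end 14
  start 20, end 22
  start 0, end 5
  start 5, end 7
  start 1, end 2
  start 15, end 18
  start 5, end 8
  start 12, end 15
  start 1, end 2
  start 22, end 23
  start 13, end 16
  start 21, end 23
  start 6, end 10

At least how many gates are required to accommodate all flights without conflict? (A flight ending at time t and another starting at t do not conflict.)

Count concurrent intervals with a sweep; the peak is the room count.
Events (time:±→running): 0:+→1 1:+→2 1:+→3 … peak 3.

3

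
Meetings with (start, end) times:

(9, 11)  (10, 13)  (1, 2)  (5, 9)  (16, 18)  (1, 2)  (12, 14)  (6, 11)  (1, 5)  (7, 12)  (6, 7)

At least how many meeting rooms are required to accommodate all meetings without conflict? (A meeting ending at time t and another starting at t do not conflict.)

Events (time:±→running): 1:+→1 1:+→2 1:+→3 2:-→2 2:-→1 5:-→0 5:+→1 6:+→2 6:+→3 7:-→2 7:+→3 9:-→2 9:+→3 10:+→4 … peak 4.

4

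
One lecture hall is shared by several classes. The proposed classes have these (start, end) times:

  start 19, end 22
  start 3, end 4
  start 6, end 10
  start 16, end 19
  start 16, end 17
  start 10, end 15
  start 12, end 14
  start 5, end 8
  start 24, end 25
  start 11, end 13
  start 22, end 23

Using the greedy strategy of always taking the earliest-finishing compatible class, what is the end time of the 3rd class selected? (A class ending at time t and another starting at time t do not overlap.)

13

Sort by end time and greedily take each interval whose start is ≥ the last chosen end.
Sorted by end: (3,4)  (5,8)  (6,10)  (11,13)  (12,14)  (10,15)  (16,17)  (16,19)  (19,22)  (22,23)  (24,25)
take (3,4); take (5,8); take (11,13); skip (12,14); skip (10,15); take (16,17); take (19,22); take (22,23); take (24,25).
Selected: (3,4) (5,8) (11,13) (16,17) (19,22) (22,23) (24,25)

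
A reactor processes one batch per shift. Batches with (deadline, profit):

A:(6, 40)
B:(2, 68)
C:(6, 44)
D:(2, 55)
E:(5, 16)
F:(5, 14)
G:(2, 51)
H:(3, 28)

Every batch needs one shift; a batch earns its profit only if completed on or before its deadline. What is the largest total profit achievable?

Profit order: B=68 D=55 G=51 C=44 A=40 H=28 E=16 F=14
Assign: B→slot 2, D→slot 1, G skipped, C→slot 6, A→slot 5, H→slot 3, E→slot 4, F skipped.
Slots: [1:D] [2:B] [3:H] [4:E] [5:A] [6:C]
Profit = 55 + 68 + 28 + 16 + 40 + 44 = 251

251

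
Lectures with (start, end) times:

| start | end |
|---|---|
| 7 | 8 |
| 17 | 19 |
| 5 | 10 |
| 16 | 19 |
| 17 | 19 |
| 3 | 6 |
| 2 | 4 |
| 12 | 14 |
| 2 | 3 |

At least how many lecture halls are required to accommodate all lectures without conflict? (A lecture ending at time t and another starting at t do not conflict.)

3

Events (time:±→running): 2:+→1 2:+→2 3:-→1 3:+→2 4:-→1 5:+→2 6:-→1 7:+→2 8:-→1 10:-→0 12:+→1 14:-→0 16:+→1 17:+→2 17:+→3 … peak 3.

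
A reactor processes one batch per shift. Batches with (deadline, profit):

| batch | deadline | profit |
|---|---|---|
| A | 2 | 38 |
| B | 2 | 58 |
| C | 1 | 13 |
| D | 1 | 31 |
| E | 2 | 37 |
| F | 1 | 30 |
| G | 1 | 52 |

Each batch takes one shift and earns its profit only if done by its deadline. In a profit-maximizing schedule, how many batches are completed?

2

Take jobs in profit order; each goes to the latest open slot no later than its deadline.
Profit order: B=58 G=52 A=38 E=37 D=31 F=30 C=13
Assign: B→slot 2, G→slot 1, A skipped, E skipped, D skipped, F skipped, C skipped.
Slots: [1:G] [2:B]
2 of 7 scheduled.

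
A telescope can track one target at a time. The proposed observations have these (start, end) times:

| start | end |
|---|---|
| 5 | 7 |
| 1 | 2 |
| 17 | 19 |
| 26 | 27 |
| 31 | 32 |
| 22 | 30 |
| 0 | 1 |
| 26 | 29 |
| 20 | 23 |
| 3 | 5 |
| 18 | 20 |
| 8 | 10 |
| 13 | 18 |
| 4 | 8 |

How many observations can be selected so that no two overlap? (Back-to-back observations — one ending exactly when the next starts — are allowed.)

Greedy by earliest finish: after sorting by end time, pick each interval compatible with the last pick.
Sorted by end: (0,1)  (1,2)  (3,5)  (5,7)  (4,8)  (8,10)  (13,18)  (17,19)  (18,20)  (20,23)  (26,27)  (26,29)  (22,30)  (31,32)
take (0,1); take (1,2); take (3,5); take (5,7); skip (4,8); take (8,10); take (13,18); take (18,20); take (20,23); take (26,27); take (31,32).
Selected 10 observations.

10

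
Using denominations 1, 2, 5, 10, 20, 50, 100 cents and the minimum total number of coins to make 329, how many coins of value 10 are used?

Use the largest denomination that fits, subtract, and repeat.
329 = 3×100 + 1×20 + 1×5 + 2×2
Count of 10: 0

0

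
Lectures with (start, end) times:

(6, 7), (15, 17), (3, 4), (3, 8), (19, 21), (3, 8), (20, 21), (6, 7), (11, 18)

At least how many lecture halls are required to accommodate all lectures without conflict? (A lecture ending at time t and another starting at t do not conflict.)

Count concurrent intervals with a sweep; the peak is the room count.
starts: [3, 3, 3, 6, 6, 11, 15, 19, 20]
ends:   [4, 7, 7, 8, 8, 17, 18, 21, 21]
s3→1 s3→2 s3→3 e4→2 s6→3 s6→4  — peak 4.

4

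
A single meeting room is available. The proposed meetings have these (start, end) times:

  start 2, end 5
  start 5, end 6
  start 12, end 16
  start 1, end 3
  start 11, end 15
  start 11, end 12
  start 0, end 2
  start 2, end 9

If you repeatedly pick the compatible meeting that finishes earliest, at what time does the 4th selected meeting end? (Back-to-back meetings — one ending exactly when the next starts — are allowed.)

12

Order by finish time; keep every interval that doesn't clash with the previous kept one.
Sorted by end: (0,2)  (1,3)  (2,5)  (5,6)  (2,9)  (11,12)  (11,15)  (12,16)
take (0,2); skip (1,3); take (2,5); take (5,6); skip (2,9); take (11,12); take (12,16).
Selected: (0,2) (2,5) (5,6) (11,12) (12,16)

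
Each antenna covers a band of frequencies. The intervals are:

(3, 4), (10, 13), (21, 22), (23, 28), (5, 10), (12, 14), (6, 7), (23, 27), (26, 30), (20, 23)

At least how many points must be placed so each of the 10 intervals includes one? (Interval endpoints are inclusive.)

5

Sorted: [3,4] [6,7] [5,10] [10,13] [12,14] [21,22] [20,23] [23,27] [23,28] [26,30]
{[3,4]} hit by 4; {[6,7],[5,10]} hit by 7; {[10,13],[12,14]} hit by 13; {[21,22],[20,23]} hit by 22; {[23,27],[23,28],[26,30]} hit by 27.
Points: 4, 7, 13, 22, 27 (5 total).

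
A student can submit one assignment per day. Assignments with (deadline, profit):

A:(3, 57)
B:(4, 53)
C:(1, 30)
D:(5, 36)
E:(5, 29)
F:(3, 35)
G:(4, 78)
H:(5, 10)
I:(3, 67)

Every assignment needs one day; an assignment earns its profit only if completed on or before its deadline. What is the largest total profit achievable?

Profit order: G=78 I=67 A=57 B=53 D=36 F=35 C=30 E=29 H=10
Assign: G→slot 4, I→slot 3, A→slot 2, B→slot 1, D→slot 5, F skipped, C skipped, E skipped, H skipped.
Slots: [1:B] [2:A] [3:I] [4:G] [5:D]
Profit = 53 + 57 + 67 + 78 + 36 = 291

291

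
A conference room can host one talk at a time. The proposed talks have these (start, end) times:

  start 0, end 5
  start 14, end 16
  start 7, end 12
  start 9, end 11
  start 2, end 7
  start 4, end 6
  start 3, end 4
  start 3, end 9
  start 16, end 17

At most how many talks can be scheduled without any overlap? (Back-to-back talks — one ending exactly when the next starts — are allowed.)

5

By end time: (3,4), (0,5), (4,6), (2,7), (3,9), (9,11), (7,12), (14,16), (16,17).
Pick (3,4); next start ≥ 4 → (4,6); next start ≥ 6 → (9,11); next start ≥ 11 → (14,16); next start ≥ 16 → (16,17).
Selected 5 talks.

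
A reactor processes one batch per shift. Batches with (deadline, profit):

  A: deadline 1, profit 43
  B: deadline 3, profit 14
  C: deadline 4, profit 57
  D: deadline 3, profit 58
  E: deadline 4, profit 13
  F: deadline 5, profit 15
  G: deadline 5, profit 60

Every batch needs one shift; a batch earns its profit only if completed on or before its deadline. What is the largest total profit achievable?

By profit: G(d5,60), D(d3,58), C(d4,57), A(d1,43), F(d5,15), B(d3,14), E(d4,13)
G→slot 5; D→slot 3; C→slot 4; A→slot 1; F→slot 2; B skipped; E skipped.
Profit = 43 + 15 + 58 + 57 + 60 = 233

233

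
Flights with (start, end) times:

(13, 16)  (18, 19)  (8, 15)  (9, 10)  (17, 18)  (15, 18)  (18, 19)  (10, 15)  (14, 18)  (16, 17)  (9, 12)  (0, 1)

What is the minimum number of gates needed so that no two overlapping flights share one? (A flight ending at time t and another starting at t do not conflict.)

4

Count concurrent intervals with a sweep; the peak is the room count.
Events (time:±→running): 0:+→1 1:-→0 8:+→1 9:+→2 9:+→3 10:-→2 10:+→3 12:-→2 13:+→3 14:+→4 … peak 4.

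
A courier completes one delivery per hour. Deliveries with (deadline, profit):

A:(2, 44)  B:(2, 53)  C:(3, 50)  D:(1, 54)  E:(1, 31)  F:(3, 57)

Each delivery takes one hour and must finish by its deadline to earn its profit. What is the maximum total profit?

164

Sort by profit descending; place each in the latest free slot ≤ its deadline.
Profit order: F=57 D=54 B=53 C=50 A=44 E=31
Assign: F→slot 3, D→slot 1, B→slot 2, C skipped, A skipped, E skipped.
Slots: [1:D] [2:B] [3:F]
Profit = 54 + 53 + 57 = 164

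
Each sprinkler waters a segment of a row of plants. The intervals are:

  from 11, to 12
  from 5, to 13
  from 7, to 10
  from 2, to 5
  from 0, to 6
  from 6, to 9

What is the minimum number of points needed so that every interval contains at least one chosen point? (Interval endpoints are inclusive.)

Sort by right endpoint; whenever an interval is uncovered, place a point at its right end.
Sorted: [2,5] [0,6] [6,9] [7,10] [11,12] [5,13]
{[2,5],[0,6]} hit by 5; {[6,9],[7,10]} hit by 9; {[11,12],[5,13]} hit by 12.
Points: 5, 9, 12 (3 total).

3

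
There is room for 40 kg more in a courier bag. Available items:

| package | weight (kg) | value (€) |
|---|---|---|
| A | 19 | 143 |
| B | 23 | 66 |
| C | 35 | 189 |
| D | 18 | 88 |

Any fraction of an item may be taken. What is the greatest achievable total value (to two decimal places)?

Greedy by value/weight ratio, highest first.
Order: A (143/19=7.53) > C (189/35=5.40) > D (88/18=4.89) > B (66/23=2.87)
Fill: take A (19 @ 143) → take 21/35 of C → 113.40; 40/40 used.
Total value = 256.40

256.40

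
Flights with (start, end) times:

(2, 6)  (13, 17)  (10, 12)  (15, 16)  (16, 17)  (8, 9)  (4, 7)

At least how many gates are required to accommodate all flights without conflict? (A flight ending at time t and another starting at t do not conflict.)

Count concurrent intervals with a sweep; the peak is the room count.
starts: [2, 4, 8, 10, 13, 15, 16]
ends:   [6, 7, 9, 12, 16, 17, 17]
s2→1 s4→2  — peak 2.

2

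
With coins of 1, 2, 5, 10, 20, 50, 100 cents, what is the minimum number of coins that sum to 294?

Greedy: take as many of the largest coin as possible, then repeat with the remainder.
294 = 2×100 + 1×50 + 2×20 + 2×2
Total coins = 2 + 1 + 2 + 2 = 7

7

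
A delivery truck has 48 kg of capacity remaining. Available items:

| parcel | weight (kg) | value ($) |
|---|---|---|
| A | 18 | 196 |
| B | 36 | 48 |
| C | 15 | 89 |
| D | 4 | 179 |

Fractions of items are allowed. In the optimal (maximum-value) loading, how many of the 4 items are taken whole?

Order: D (179/4=44.75) > A (196/18=10.89) > C (89/15=5.93) > B (48/36=1.33)
Fill: take D (4 @ 179) → take A (18 @ 196) → take C (15 @ 89) → take 11/36 of B → 14.67; 48/48 used.
3 item(s) taken whole; one partial (take 11/36 of B).

3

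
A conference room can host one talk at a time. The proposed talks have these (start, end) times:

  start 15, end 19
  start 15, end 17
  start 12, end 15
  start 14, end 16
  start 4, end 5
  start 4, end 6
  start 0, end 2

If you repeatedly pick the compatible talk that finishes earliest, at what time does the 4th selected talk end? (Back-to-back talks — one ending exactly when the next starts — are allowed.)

17

Sort by end time and greedily take each interval whose start is ≥ the last chosen end.
By end time: (0,2), (4,5), (4,6), (12,15), (14,16), (15,17), (15,19).
Pick (0,2); next start ≥ 2 → (4,5); next start ≥ 5 → (12,15); next start ≥ 15 → (15,17).
Selected: (0,2) (4,5) (12,15) (15,17)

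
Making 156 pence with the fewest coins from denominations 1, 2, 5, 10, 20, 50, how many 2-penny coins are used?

Use the largest denomination that fits, subtract, and repeat.
156 − 3×50→6 − 1×5→1 − 1×1→0
Count of 2: 0

0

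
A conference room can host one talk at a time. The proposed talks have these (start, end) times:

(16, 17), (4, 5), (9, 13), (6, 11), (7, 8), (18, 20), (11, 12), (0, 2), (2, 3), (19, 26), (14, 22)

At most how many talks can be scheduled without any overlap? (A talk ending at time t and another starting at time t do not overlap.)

7

By end time: (0,2), (2,3), (4,5), (7,8), (6,11), (11,12), (9,13), (16,17), (18,20), (14,22), (19,26).
Pick (0,2); next start ≥ 2 → (2,3); next start ≥ 3 → (4,5); next start ≥ 5 → (7,8); next start ≥ 8 → (11,12); next start ≥ 12 → (16,17); next start ≥ 17 → (18,20).
Selected 7 talks.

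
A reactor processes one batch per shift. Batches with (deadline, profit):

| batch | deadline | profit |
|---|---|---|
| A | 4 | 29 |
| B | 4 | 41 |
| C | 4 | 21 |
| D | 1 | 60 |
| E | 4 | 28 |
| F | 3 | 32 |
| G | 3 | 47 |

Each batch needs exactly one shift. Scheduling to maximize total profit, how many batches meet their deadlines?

4

By profit: D(d1,60), G(d3,47), B(d4,41), F(d3,32), A(d4,29), E(d4,28), C(d4,21)
D→slot 1; G→slot 3; B→slot 4; F→slot 2; A skipped; E skipped; C skipped.
4 of 7 scheduled.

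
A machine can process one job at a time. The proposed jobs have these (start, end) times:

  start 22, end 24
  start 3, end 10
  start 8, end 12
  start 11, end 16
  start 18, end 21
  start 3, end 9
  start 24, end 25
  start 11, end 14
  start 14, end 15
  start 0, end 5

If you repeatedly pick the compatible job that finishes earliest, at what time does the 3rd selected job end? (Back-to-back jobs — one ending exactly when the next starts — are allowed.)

15

Greedy by earliest finish: after sorting by end time, pick each interval compatible with the last pick.
Sorted by end: (0,5)  (3,9)  (3,10)  (8,12)  (11,14)  (14,15)  (11,16)  (18,21)  (22,24)  (24,25)
take (0,5); take (8,12); take (14,15); take (18,21); take (22,24); take (24,25).
Selected: (0,5) (8,12) (14,15) (18,21) (22,24) (24,25)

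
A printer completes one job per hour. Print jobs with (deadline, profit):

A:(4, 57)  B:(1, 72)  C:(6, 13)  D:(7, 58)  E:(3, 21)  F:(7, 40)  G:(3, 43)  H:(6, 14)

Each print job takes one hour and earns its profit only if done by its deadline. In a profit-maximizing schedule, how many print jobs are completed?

Take jobs in profit order; each goes to the latest open slot no later than its deadline.
Profit order: B=72 D=58 A=57 G=43 F=40 E=21 H=14 C=13
Assign: B→slot 1, D→slot 7, A→slot 4, G→slot 3, F→slot 6, E→slot 2, H→slot 5, C skipped.
Slots: [1:B] [2:E] [3:G] [4:A] [5:H] [6:F] [7:D]
7 of 8 scheduled.

7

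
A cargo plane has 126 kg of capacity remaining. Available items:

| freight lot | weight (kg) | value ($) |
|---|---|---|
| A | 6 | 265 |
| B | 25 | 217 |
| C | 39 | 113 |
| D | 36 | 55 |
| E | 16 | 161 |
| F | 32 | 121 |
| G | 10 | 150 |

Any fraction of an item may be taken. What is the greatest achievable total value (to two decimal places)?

Sort by value per unit weight and fill in that order.
Ratios (sorted): A 44.17, G 15.00, E 10.06, B 8.68, F 3.78, C 2.90, D 1.53
take A (6 @ 265); take G (10 @ 150); take E (16 @ 161); take B (25 @ 217); take F (32 @ 121); take 37/39 of C → 107.21. Capacity used 126/126.
Total value = 1021.21

1021.21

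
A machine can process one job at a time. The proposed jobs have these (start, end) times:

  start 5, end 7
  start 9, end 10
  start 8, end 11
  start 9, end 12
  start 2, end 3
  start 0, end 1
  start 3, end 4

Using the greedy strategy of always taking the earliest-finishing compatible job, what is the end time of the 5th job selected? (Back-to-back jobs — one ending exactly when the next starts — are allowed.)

Greedy by earliest finish: after sorting by end time, pick each interval compatible with the last pick.
By end time: (0,1), (2,3), (3,4), (5,7), (9,10), (8,11), (9,12).
Pick (0,1); next start ≥ 1 → (2,3); next start ≥ 3 → (3,4); next start ≥ 4 → (5,7); next start ≥ 7 → (9,10).
Selected: (0,1) (2,3) (3,4) (5,7) (9,10)

10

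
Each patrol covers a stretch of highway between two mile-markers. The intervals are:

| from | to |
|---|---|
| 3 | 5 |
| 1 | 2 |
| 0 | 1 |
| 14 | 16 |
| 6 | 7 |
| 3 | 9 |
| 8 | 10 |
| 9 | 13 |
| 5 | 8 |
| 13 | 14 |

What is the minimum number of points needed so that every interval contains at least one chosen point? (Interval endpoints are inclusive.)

5

Sorted: [0,1] [1,2] [3,5] [6,7] [5,8] [3,9] [8,10] [9,13] [13,14] [14,16]
{[0,1],[1,2]} hit by 1; {[3,5]} hit by 5; {[6,7],[5,8],[3,9]} hit by 7; {[8,10],[9,13]} hit by 10; {[13,14],[14,16]} hit by 14.
Points: 1, 5, 7, 10, 14 (5 total).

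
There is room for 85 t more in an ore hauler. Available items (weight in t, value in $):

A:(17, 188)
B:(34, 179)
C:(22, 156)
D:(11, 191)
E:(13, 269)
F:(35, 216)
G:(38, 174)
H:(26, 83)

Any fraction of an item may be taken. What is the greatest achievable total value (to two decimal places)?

Greedy by value/weight ratio, highest first.
Order: E (269/13=20.69) > D (191/11=17.36) > A (188/17=11.06) > C (156/22=7.09) > F (216/35=6.17) > B (179/34=5.26) > G (174/38=4.58) > H (83/26=3.19)
Fill: take E (13 @ 269) → take D (11 @ 191) → take A (17 @ 188) → take C (22 @ 156) → take 22/35 of F → 135.77; 85/85 used.
Total value = 939.77

939.77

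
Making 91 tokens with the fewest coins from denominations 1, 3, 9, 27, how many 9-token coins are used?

Greedy: take as many of the largest coin as possible, then repeat with the remainder.
91 = 3×27 + 1×9 + 1×1
Count of 9: 1

1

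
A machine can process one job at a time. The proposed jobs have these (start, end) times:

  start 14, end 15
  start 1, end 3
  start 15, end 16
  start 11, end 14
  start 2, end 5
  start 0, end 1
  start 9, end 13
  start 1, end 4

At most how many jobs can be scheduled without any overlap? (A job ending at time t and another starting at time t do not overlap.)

5

Sort by end time and greedily take each interval whose start is ≥ the last chosen end.
Sorted by end: (0,1)  (1,3)  (1,4)  (2,5)  (9,13)  (11,14)  (14,15)  (15,16)
take (0,1); take (1,3); take (9,13); skip (11,14); take (14,15); take (15,16).
Selected 5 jobs.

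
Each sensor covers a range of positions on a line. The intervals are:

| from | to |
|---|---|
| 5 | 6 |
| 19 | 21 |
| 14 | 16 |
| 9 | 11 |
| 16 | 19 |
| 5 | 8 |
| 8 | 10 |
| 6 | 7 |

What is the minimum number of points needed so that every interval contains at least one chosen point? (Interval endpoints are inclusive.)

4

Sorted: [5,6] [6,7] [5,8] [8,10] [9,11] [14,16] [16,19] [19,21]
{[5,6],[6,7],[5,8]} hit by 6; {[8,10],[9,11]} hit by 10; {[14,16],[16,19]} hit by 16; {[19,21]} hit by 21.
Points: 6, 10, 16, 21 (4 total).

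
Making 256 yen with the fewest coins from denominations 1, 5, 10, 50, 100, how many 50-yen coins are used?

Greedy: take as many of the largest coin as possible, then repeat with the remainder.
256 = 2×100 + 1×50 + 1×5 + 1×1
Count of 50: 1

1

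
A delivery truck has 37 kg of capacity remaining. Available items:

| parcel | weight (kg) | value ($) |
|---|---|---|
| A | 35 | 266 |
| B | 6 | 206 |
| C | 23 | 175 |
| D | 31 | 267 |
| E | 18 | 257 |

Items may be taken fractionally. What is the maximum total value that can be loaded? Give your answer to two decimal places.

Sort by value per unit weight and fill in that order.
Ratios (sorted): B 34.33, E 14.28, D 8.61, C 7.61, A 7.60
take B (6 @ 206); take E (18 @ 257); take 13/31 of D → 111.97. Capacity used 37/37.
Total value = 574.97

574.97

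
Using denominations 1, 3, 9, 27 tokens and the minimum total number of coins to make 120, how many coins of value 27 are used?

4

120 = 4×27 + 1×9 + 1×3
Count of 27: 4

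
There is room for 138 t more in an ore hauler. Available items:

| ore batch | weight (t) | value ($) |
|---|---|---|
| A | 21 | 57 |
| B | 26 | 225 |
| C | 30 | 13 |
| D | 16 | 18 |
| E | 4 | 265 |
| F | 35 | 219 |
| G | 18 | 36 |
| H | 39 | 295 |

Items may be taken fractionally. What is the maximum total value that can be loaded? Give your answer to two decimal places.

1087.00

Greedy by value/weight ratio, highest first.
Order: E (265/4=66.25) > B (225/26=8.65) > H (295/39=7.56) > F (219/35=6.26) > A (57/21=2.71) > G (36/18=2.00) > D (18/16=1.12) > C (13/30=0.43)
Fill: take E (4 @ 265) → take B (26 @ 225) → take H (39 @ 295) → take F (35 @ 219) → take A (21 @ 57) → take 13/18 of G → 26.00; 138/138 used.
Total value = 1087.00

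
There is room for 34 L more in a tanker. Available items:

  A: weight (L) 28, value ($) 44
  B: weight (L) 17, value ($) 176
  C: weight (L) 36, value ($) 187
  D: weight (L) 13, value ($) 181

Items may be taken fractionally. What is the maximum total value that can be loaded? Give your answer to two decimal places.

377.78

Greedy by value/weight ratio, highest first.
Ratios (sorted): D 13.92, B 10.35, C 5.19, A 1.57
take D (13 @ 181); take B (17 @ 176); take 4/36 of C → 20.78. Capacity used 34/34.
Total value = 377.78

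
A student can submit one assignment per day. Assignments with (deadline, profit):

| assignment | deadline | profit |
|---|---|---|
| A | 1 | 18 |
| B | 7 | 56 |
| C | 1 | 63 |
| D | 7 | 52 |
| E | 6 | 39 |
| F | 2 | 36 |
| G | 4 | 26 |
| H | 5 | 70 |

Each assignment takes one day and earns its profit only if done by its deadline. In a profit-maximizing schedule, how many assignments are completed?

7

Profit order: H=70 C=63 B=56 D=52 E=39 F=36 G=26 A=18
Assign: H→slot 5, C→slot 1, B→slot 7, D→slot 6, E→slot 4, F→slot 2, G→slot 3, A skipped.
Slots: [1:C] [2:F] [3:G] [4:E] [5:H] [6:D] [7:B]
7 of 8 scheduled.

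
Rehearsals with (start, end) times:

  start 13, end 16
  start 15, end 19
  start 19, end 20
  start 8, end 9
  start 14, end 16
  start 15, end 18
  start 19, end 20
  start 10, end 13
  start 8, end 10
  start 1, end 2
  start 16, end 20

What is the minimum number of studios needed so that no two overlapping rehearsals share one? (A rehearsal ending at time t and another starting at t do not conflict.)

The answer is the maximum number of intervals overlapping at any instant.
starts: [1, 8, 8, 10, 13, 14, 15, 15, 16, 19, 19]
ends:   [2, 9, 10, 13, 16, 16, 18, 19, 20, 20, 20]
s1→1 e2→0 s8→1 s8→2 e9→1 e10→0 s10→1 e13→0 s13→1 s14→2 s15→3 s15→4  — peak 4.

4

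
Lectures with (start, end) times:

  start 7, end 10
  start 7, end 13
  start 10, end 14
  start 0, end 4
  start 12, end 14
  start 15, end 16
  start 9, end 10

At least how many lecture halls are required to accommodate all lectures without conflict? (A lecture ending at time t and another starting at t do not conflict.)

3

The answer is the maximum number of intervals overlapping at any instant.
Events (time:±→running): 0:+→1 4:-→0 7:+→1 7:+→2 9:+→3 … peak 3.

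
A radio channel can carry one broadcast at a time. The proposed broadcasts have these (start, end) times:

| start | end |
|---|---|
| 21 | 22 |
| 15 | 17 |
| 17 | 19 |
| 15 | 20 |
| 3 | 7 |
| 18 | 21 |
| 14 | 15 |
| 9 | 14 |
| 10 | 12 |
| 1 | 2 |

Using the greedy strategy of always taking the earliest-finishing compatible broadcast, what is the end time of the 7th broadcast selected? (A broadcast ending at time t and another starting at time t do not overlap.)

Sorted by end: (1,2)  (3,7)  (10,12)  (9,14)  (14,15)  (15,17)  (17,19)  (15,20)  (18,21)  (21,22)
take (1,2); take (3,7); take (10,12); skip (9,14); take (14,15); take (15,17); take (17,19); skip (15,20); skip (18,21); take (21,22).
Selected: (1,2) (3,7) (10,12) (14,15) (15,17) (17,19) (21,22)

22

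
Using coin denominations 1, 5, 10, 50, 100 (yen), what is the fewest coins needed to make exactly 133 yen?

Greedy: take as many of the largest coin as possible, then repeat with the remainder.
133 = 1×100 + 3×10 + 3×1
Total coins = 1 + 3 + 3 = 7

7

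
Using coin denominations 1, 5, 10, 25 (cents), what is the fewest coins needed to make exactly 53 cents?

Use the largest denomination that fits, subtract, and repeat.
53 = 2×25 + 3×1
Total coins = 2 + 3 = 5

5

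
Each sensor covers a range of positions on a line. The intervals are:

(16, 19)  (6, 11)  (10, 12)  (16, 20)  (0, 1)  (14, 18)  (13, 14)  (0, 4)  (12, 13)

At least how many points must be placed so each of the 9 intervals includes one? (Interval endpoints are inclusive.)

Sorted: [0,1] [0,4] [6,11] [10,12] [12,13] [13,14] [14,18] [16,19] [16,20]
{[0,1],[0,4]} hit by 1; {[6,11],[10,12]} hit by 11; {[12,13],[13,14]} hit by 13; {[14,18],[16,19],[16,20]} hit by 18.
Points: 1, 11, 13, 18 (4 total).

4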